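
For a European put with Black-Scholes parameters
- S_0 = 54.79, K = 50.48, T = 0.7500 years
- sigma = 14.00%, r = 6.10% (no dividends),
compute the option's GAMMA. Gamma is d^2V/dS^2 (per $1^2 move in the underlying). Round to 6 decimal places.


d1 = 1.1137126061; d2 = 0.9924690496
phi(d1) = 0.2145706085; exp(-qT) = 1.0000000000; exp(-rT) = 0.9552807525
Gamma = exp(-qT) * phi(d1) / (S * sigma * sqrt(T)) = 1.0000000000 * 0.2145706085 / (54.7900 * 0.1400 * 0.8660254038) = 0.032301

Answer: Gamma = 0.032301


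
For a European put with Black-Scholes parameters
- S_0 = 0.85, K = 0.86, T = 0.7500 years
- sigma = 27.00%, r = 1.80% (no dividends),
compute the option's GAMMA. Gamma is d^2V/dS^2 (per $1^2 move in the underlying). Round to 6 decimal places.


Answer: Gamma = 1.991700

Derivation:
d1 = 0.1246283697; d2 = -0.1091984893
phi(d1) = 0.3958560482; exp(-qT) = 1.0000000000; exp(-rT) = 0.9865907163
Gamma = exp(-qT) * phi(d1) / (S * sigma * sqrt(T)) = 1.0000000000 * 0.3958560482 / (0.8500 * 0.2700 * 0.8660254038) = 1.991700


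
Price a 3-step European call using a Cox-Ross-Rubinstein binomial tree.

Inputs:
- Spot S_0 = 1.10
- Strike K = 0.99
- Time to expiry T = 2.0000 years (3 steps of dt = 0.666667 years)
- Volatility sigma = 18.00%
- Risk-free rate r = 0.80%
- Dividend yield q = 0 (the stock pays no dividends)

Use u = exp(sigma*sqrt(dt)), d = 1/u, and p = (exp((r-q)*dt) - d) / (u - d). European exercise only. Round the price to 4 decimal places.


dt = T/N = 0.666667
u = exp(sigma*sqrt(dt)) = 1.158319; d = 1/u = 0.863320
p = (exp((r-q)*dt) - d) / (u - d) = 0.481451
Discount per step: exp(-r*dt) = 0.994681
Stock lattice S(k, i) with i counting down-moves:
  k=0: S(0,0) = 1.1000
  k=1: S(1,0) = 1.2742; S(1,1) = 0.9497
  k=2: S(2,0) = 1.4759; S(2,1) = 1.1000; S(2,2) = 0.8199
  k=3: S(3,0) = 1.7095; S(3,1) = 1.2742; S(3,2) = 0.9497; S(3,3) = 0.7078
Terminal payoffs V(N, i) = max(S_T - K, 0):
  V(3,0) = 0.719530; V(3,1) = 0.284150; V(3,2) = 0.000000; V(3,3) = 0.000000
Backward induction: V(k, i) = exp(-r*dt) * [p * V(k+1, i) + (1-p) * V(k+1, i+1)].
  V(2,0) = exp(-r*dt) * [p*0.719530 + (1-p)*0.284150] = 0.491138
  V(2,1) = exp(-r*dt) * [p*0.284150 + (1-p)*0.000000] = 0.136077
  V(2,2) = exp(-r*dt) * [p*0.000000 + (1-p)*0.000000] = 0.000000
  V(1,0) = exp(-r*dt) * [p*0.491138 + (1-p)*0.136077] = 0.305388
  V(1,1) = exp(-r*dt) * [p*0.136077 + (1-p)*0.000000] = 0.065166
  V(0,0) = exp(-r*dt) * [p*0.305388 + (1-p)*0.065166] = 0.179859

Answer: Price = V(0,0) = 0.1799


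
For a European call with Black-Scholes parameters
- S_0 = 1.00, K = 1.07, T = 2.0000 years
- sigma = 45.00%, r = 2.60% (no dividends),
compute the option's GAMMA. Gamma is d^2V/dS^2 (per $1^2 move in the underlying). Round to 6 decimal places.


Answer: Gamma = 0.600434

Derivation:
d1 = 0.2935928593; d2 = -0.3428032438
phi(d1) = 0.3821137588; exp(-qT) = 1.0000000000; exp(-rT) = 0.9493288668
Gamma = exp(-qT) * phi(d1) / (S * sigma * sqrt(T)) = 1.0000000000 * 0.3821137588 / (1.0000 * 0.4500 * 1.4142135624) = 0.600434


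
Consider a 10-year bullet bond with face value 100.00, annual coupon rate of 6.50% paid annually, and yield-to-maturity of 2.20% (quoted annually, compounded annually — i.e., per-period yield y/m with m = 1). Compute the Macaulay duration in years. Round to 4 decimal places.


Coupon per period c = face * coupon_rate / m = 6.500000
Periods per year m = 1; per-period yield y/m = 0.022000
Number of cashflows N = 10
Cashflows (t years, CF_t, discount factor 1/(1+y/m)^(m*t), PV):
  t = 1.0000: CF_t = 6.500000, DF = 0.978474, PV = 6.360078
  t = 2.0000: CF_t = 6.500000, DF = 0.957411, PV = 6.223169
  t = 3.0000: CF_t = 6.500000, DF = 0.936801, PV = 6.089206
  t = 4.0000: CF_t = 6.500000, DF = 0.916635, PV = 5.958127
  t = 5.0000: CF_t = 6.500000, DF = 0.896903, PV = 5.829870
  t = 6.0000: CF_t = 6.500000, DF = 0.877596, PV = 5.704374
  t = 7.0000: CF_t = 6.500000, DF = 0.858704, PV = 5.581579
  t = 8.0000: CF_t = 6.500000, DF = 0.840220, PV = 5.461428
  t = 9.0000: CF_t = 6.500000, DF = 0.822133, PV = 5.343863
  t = 10.0000: CF_t = 106.500000, DF = 0.804435, PV = 85.672344
Price P = sum_t PV_t = 138.224038
Macaulay numerator sum_t t * PV_t:
  t * PV_t at t = 1.0000: 6.360078
  t * PV_t at t = 2.0000: 12.446337
  t * PV_t at t = 3.0000: 18.267618
  t * PV_t at t = 4.0000: 23.832509
  t * PV_t at t = 5.0000: 29.149350
  t * PV_t at t = 6.0000: 34.226243
  t * PV_t at t = 7.0000: 39.071054
  t * PV_t at t = 8.0000: 43.691422
  t * PV_t at t = 9.0000: 48.094765
  t * PV_t at t = 10.0000: 856.723441
Macaulay duration D = (sum_t t * PV_t) / P = 1111.862817 / 138.224038 = 8.043918

Answer: Macaulay duration = 8.0439 years


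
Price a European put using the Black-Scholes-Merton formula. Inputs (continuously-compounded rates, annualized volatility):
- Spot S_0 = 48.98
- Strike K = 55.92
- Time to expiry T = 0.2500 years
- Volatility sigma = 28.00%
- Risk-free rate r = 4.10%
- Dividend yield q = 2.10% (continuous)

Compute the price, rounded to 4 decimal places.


d1 = (ln(S/K) + (r - q + 0.5*sigma^2) * T) / (sigma * sqrt(T)) = -0.84078605
d2 = d1 - sigma * sqrt(T) = -0.98078605
exp(-rT) = 0.98980235; exp(-qT) = 0.99476376
P = K * exp(-rT) * N(-d2) - S_0 * exp(-qT) * N(-d1)
N(-d1) = 0.79976610; N(-d2) = 0.83665087
P = 55.9200 * 0.98980235 * 0.83665087 - 48.9800 * 0.99476376 * 0.79976610 = 7.3410

Answer: Price = 7.3410


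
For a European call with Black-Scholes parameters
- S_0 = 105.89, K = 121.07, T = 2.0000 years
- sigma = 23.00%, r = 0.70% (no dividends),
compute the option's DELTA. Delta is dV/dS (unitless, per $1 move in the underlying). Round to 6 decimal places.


d1 = -0.2061925565; d2 = -0.5314616759
phi(d1) = 0.3905511945; exp(-qT) = 1.0000000000; exp(-rT) = 0.9860975443
N(d1) = 0.4183202510
Delta = exp(-qT) * N(d1) = 1.0000000000 * 0.4183202510 = 0.418320

Answer: Delta = 0.418320


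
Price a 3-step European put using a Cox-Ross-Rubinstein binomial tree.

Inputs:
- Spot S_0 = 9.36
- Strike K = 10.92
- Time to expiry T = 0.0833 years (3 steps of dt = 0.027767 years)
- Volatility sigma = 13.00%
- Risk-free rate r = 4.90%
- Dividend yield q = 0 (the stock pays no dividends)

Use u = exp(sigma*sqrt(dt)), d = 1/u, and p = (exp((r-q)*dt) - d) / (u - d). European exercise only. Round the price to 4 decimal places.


Answer: Price = V(0,0) = 1.5155

Derivation:
dt = T/N = 0.027767
u = exp(sigma*sqrt(dt)) = 1.021899; d = 1/u = 0.978571
p = (exp((r-q)*dt) - d) / (u - d) = 0.526008
Discount per step: exp(-r*dt) = 0.998640
Stock lattice S(k, i) with i counting down-moves:
  k=0: S(0,0) = 9.3600
  k=1: S(1,0) = 9.5650; S(1,1) = 9.1594
  k=2: S(2,0) = 9.7744; S(2,1) = 9.3600; S(2,2) = 8.9631
  k=3: S(3,0) = 9.9885; S(3,1) = 9.5650; S(3,2) = 9.1594; S(3,3) = 8.7711
Terminal payoffs V(N, i) = max(K - S_T, 0):
  V(3,0) = 0.931521; V(3,1) = 1.355028; V(3,2) = 1.760579; V(3,3) = 2.148935
Backward induction: V(k, i) = exp(-r*dt) * [p * V(k+1, i) + (1-p) * V(k+1, i+1)].
  V(2,0) = exp(-r*dt) * [p*0.931521 + (1-p)*1.355028] = 1.130721
  V(2,1) = exp(-r*dt) * [p*1.355028 + (1-p)*1.760579] = 1.545153
  V(2,2) = exp(-r*dt) * [p*1.760579 + (1-p)*2.148935] = 1.942013
  V(1,0) = exp(-r*dt) * [p*1.130721 + (1-p)*1.545153] = 1.325354
  V(1,1) = exp(-r*dt) * [p*1.545153 + (1-p)*1.942013] = 1.730905
  V(0,0) = exp(-r*dt) * [p*1.325354 + (1-p)*1.730905] = 1.515519


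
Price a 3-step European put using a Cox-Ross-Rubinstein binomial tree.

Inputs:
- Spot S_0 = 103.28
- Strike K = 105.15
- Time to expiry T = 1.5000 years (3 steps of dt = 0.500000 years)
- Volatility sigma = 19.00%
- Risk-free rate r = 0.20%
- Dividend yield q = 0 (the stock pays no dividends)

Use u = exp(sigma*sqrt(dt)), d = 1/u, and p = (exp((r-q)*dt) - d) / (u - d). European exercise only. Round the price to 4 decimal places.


dt = T/N = 0.500000
u = exp(sigma*sqrt(dt)) = 1.143793; d = 1/u = 0.874284
p = (exp((r-q)*dt) - d) / (u - d) = 0.470175
Discount per step: exp(-r*dt) = 0.999000
Stock lattice S(k, i) with i counting down-moves:
  k=0: S(0,0) = 103.2800
  k=1: S(1,0) = 118.1310; S(1,1) = 90.2960
  k=2: S(2,0) = 135.1174; S(2,1) = 103.2800; S(2,2) = 78.9443
  k=3: S(3,0) = 154.5464; S(3,1) = 118.1310; S(3,2) = 90.2960; S(3,3) = 69.0198
Terminal payoffs V(N, i) = max(K - S_T, 0):
  V(3,0) = 0.000000; V(3,1) = 0.000000; V(3,2) = 14.853973; V(3,3) = 36.130237
Backward induction: V(k, i) = exp(-r*dt) * [p * V(k+1, i) + (1-p) * V(k+1, i+1)].
  V(2,0) = exp(-r*dt) * [p*0.000000 + (1-p)*0.000000] = 0.000000
  V(2,1) = exp(-r*dt) * [p*0.000000 + (1-p)*14.853973] = 7.862138
  V(2,2) = exp(-r*dt) * [p*14.853973 + (1-p)*36.130237] = 26.100553
  V(1,0) = exp(-r*dt) * [p*0.000000 + (1-p)*7.862138] = 4.161393
  V(1,1) = exp(-r*dt) * [p*7.862138 + (1-p)*26.100553] = 17.507787
  V(0,0) = exp(-r*dt) * [p*4.161393 + (1-p)*17.507787] = 11.221417

Answer: Price = V(0,0) = 11.2214


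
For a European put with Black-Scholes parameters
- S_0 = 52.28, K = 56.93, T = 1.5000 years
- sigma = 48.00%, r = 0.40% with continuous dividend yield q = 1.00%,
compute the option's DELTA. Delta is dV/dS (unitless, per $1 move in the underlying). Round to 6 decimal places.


Answer: Delta = -0.440173

Derivation:
d1 = 0.1336867641; d2 = -0.4541907741
phi(d1) = 0.3953931832; exp(-qT) = 0.9851119396; exp(-rT) = 0.9940179641
N(-d1) = 0.4468251360
Delta = -exp(-qT) * N(-d1) = -0.9851119396 * 0.4468251360 = -0.440173


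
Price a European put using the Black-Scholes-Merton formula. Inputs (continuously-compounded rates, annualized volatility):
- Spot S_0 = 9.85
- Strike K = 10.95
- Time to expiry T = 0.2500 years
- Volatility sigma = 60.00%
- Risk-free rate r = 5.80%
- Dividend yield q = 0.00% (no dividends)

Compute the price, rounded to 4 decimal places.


Answer: Price = 1.7580

Derivation:
d1 = (ln(S/K) + (r - q + 0.5*sigma^2) * T) / (sigma * sqrt(T)) = -0.15456000
d2 = d1 - sigma * sqrt(T) = -0.45456000
exp(-rT) = 0.98560462; exp(-qT) = 1.00000000
P = K * exp(-rT) * N(-d2) - S_0 * exp(-qT) * N(-d1)
N(-d1) = 0.56141590; N(-d2) = 0.67528709
P = 10.9500 * 0.98560462 * 0.67528709 - 9.8500 * 1.00000000 * 0.56141590 = 1.7580


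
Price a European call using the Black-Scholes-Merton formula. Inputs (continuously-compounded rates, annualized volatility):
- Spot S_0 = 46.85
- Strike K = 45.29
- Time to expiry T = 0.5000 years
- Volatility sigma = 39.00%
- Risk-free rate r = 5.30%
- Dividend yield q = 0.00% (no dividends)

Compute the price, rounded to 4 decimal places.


Answer: Price = 6.4779

Derivation:
d1 = (ln(S/K) + (r - q + 0.5*sigma^2) * T) / (sigma * sqrt(T)) = 0.35677980
d2 = d1 - sigma * sqrt(T) = 0.08100815
exp(-rT) = 0.97384804; exp(-qT) = 1.00000000
C = S_0 * exp(-qT) * N(d1) - K * exp(-rT) * N(d2)
N(d1) = 0.63937167; N(d2) = 0.53228226
C = 46.8500 * 1.00000000 * 0.63937167 - 45.2900 * 0.97384804 * 0.53228226 = 6.4779


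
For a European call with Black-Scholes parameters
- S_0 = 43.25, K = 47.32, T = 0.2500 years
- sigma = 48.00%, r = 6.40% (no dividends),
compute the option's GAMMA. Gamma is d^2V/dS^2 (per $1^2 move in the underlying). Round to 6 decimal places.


Answer: Gamma = 0.037760

Derivation:
d1 = -0.1880658572; d2 = -0.4280658572
phi(d1) = 0.3919492482; exp(-qT) = 1.0000000000; exp(-rT) = 0.9841273201
Gamma = exp(-qT) * phi(d1) / (S * sigma * sqrt(T)) = 1.0000000000 * 0.3919492482 / (43.2500 * 0.4800 * 0.5000000000) = 0.037760


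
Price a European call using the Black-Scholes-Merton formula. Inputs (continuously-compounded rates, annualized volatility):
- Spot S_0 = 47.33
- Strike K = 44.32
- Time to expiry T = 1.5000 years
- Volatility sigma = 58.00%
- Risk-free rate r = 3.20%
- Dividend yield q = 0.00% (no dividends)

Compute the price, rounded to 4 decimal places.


Answer: Price = 15.1258

Derivation:
d1 = (ln(S/K) + (r - q + 0.5*sigma^2) * T) / (sigma * sqrt(T)) = 0.51524918
d2 = d1 - sigma * sqrt(T) = -0.19510284
exp(-rT) = 0.95313379; exp(-qT) = 1.00000000
C = S_0 * exp(-qT) * N(d1) - K * exp(-rT) * N(d2)
N(d1) = 0.69681055; N(d2) = 0.42265622
C = 47.3300 * 1.00000000 * 0.69681055 - 44.3200 * 0.95313379 * 0.42265622 = 15.1258


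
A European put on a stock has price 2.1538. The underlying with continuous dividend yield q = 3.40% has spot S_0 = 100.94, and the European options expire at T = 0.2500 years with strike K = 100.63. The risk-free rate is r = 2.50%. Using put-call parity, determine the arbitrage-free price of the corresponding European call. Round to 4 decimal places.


Put-call parity: C - P = S_0 * exp(-qT) - K * exp(-rT).
S_0 * exp(-qT) = 100.9400 * 0.99153602 = 100.08564615
K * exp(-rT) = 100.6300 * 0.99376949 = 100.00302384
C = P + S*exp(-qT) - K*exp(-rT)
C = 2.1538 + 100.08564615 - 100.00302384 = 2.2364

Answer: Call price = 2.2364


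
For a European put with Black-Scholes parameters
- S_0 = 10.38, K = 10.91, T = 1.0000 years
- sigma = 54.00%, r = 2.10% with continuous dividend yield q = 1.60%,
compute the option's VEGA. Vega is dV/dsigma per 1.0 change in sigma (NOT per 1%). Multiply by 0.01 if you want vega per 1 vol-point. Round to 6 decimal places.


Answer: Vega = 4.004627

Derivation:
d1 = 0.1870390331; d2 = -0.3529609669
phi(d1) = 0.3920247383; exp(-qT) = 0.9841273201; exp(-rT) = 0.9792189646
Vega = S * exp(-qT) * phi(d1) * sqrt(T) = 10.3800 * 0.9841273201 * 0.3920247383 * 1.0000000000 = 4.004627


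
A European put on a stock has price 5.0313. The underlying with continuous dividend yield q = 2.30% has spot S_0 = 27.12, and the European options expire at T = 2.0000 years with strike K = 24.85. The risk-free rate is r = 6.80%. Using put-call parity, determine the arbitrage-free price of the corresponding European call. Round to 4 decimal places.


Answer: Call price = 9.2419

Derivation:
Put-call parity: C - P = S_0 * exp(-qT) - K * exp(-rT).
S_0 * exp(-qT) = 27.1200 * 0.95504196 = 25.90073801
K * exp(-rT) = 24.8500 * 0.87284263 = 21.69013942
C = P + S*exp(-qT) - K*exp(-rT)
C = 5.0313 + 25.90073801 - 21.69013942 = 9.2419


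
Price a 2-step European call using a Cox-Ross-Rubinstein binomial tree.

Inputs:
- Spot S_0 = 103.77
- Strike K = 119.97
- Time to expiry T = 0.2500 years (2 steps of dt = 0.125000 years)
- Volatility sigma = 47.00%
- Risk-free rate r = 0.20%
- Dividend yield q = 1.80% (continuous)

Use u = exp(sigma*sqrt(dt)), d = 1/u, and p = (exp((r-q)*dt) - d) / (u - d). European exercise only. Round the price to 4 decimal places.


Answer: Price = V(0,0) = 5.0583

Derivation:
dt = T/N = 0.125000
u = exp(sigma*sqrt(dt)) = 1.180774; d = 1/u = 0.846902
p = (exp((r-q)*dt) - d) / (u - d) = 0.452568
Discount per step: exp(-r*dt) = 0.999750
Stock lattice S(k, i) with i counting down-moves:
  k=0: S(0,0) = 103.7700
  k=1: S(1,0) = 122.5289; S(1,1) = 87.8830
  k=2: S(2,0) = 144.6789; S(2,1) = 103.7700; S(2,2) = 74.4283
Terminal payoffs V(N, i) = max(S_T - K, 0):
  V(2,0) = 24.708943; V(2,1) = 0.000000; V(2,2) = 0.000000
Backward induction: V(k, i) = exp(-r*dt) * [p * V(k+1, i) + (1-p) * V(k+1, i+1)].
  V(1,0) = exp(-r*dt) * [p*24.708943 + (1-p)*0.000000] = 11.179693
  V(1,1) = exp(-r*dt) * [p*0.000000 + (1-p)*0.000000] = 0.000000
  V(0,0) = exp(-r*dt) * [p*11.179693 + (1-p)*0.000000] = 5.058312


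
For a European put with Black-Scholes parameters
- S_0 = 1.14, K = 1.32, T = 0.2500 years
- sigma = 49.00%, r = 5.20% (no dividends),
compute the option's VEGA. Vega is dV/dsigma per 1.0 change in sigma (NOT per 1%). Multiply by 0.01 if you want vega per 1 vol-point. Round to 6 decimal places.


d1 = -0.4228203028; d2 = -0.6678203028
phi(d1) = 0.3648288143; exp(-qT) = 1.0000000000; exp(-rT) = 0.9870841350
Vega = S * exp(-qT) * phi(d1) * sqrt(T) = 1.1400 * 1.0000000000 * 0.3648288143 * 0.5000000000 = 0.207952

Answer: Vega = 0.207952


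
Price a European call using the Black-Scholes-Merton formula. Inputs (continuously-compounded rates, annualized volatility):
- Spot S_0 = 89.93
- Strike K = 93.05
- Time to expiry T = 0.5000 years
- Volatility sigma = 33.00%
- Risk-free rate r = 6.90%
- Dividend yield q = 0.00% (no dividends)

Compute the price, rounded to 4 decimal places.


Answer: Price = 8.3688

Derivation:
d1 = (ln(S/K) + (r - q + 0.5*sigma^2) * T) / (sigma * sqrt(T)) = 0.11836370
d2 = d1 - sigma * sqrt(T) = -0.11498153
exp(-rT) = 0.96608834; exp(-qT) = 1.00000000
C = S_0 * exp(-qT) * N(d1) - K * exp(-rT) * N(d2)
N(d1) = 0.54711026; N(d2) = 0.45422988
C = 89.9300 * 1.00000000 * 0.54711026 - 93.0500 * 0.96608834 * 0.45422988 = 8.3688


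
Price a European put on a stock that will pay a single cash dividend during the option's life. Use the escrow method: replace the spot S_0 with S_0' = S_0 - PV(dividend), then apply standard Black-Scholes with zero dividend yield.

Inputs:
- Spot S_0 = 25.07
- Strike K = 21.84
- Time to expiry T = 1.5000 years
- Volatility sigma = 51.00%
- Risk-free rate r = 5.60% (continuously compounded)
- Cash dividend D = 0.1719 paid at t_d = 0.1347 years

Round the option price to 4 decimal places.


Answer: Price = 3.4168

Derivation:
PV(D) = D * exp(-r * t_d) = 0.1719 * 0.99248518 = 0.17060820
S_0' = S_0 - PV(D) = 25.0700 - 0.17060820 = 24.89939180
d1 = (ln(S_0'/K) + (r + sigma^2/2)*T) / (sigma*sqrt(T)) = 0.65667975
d2 = d1 - sigma*sqrt(T) = 0.03205986
exp(-rT) = 0.91943126
N(-d1) = 0.25569343; N(-d2) = 0.48721216
P = K * exp(-rT) * N(-d2) - S_0' * N(-d1) = 21.8400 * 0.91943126 * 0.48721216 - 24.89939180 * 0.25569343 = 3.4168


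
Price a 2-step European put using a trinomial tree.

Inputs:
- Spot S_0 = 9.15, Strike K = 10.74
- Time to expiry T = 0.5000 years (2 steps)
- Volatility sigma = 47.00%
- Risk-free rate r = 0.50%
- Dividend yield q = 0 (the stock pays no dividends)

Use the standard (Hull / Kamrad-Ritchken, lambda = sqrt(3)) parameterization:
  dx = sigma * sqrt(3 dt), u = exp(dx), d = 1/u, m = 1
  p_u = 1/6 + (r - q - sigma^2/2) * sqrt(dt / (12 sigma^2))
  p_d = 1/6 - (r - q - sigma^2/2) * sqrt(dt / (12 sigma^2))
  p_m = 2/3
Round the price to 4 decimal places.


Answer: Price = V(0,0) = 2.2848

Derivation:
dt = T/N = 0.250000; dx = sigma*sqrt(3*dt) = 0.407032
u = exp(dx) = 1.502352; d = 1/u = 0.665623
p_u = 0.134283, p_m = 0.666667, p_d = 0.199050
Discount per step: exp(-r*dt) = 0.998751
Stock lattice S(k, j) with j the centered position index:
  k=0: S(0,+0) = 9.1500
  k=1: S(1,-1) = 6.0904; S(1,+0) = 9.1500; S(1,+1) = 13.7465
  k=2: S(2,-2) = 4.0539; S(2,-1) = 6.0904; S(2,+0) = 9.1500; S(2,+1) = 13.7465; S(2,+2) = 20.6521
Terminal payoffs V(N, j) = max(K - S_T, 0):
  V(2,-2) = 6.686057; V(2,-1) = 4.649550; V(2,+0) = 1.590000; V(2,+1) = 0.000000; V(2,+2) = 0.000000
Backward induction: V(k, j) = exp(-r*dt) * [p_u * V(k+1, j+1) + p_m * V(k+1, j) + p_d * V(k+1, j-1)]
  V(1,-1) = exp(-r*dt) * [p_u*1.590000 + p_m*4.649550 + p_d*6.686057] = 4.638271
  V(1,+0) = exp(-r*dt) * [p_u*0.000000 + p_m*1.590000 + p_d*4.649550] = 1.983015
  V(1,+1) = exp(-r*dt) * [p_u*0.000000 + p_m*0.000000 + p_d*1.590000] = 0.316095
  V(0,+0) = exp(-r*dt) * [p_u*0.316095 + p_m*1.983015 + p_d*4.638271] = 2.284848


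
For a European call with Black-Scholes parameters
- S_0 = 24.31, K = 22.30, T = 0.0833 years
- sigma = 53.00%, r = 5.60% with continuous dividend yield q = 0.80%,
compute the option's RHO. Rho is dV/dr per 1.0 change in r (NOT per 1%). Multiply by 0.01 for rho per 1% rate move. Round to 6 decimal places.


Answer: Rho = 1.287451

Derivation:
d1 = 0.6668029642; d2 = 0.5138357455
phi(d1) = 0.3194189772; exp(-qT) = 0.9993338220; exp(-rT) = 0.9953460633
N(d2) = 0.6963165829
Rho = K*T*exp(-rT)*N(d2) = 22.3000 * 0.0833 * 0.9953460633 * 0.6963165829 = 1.287451


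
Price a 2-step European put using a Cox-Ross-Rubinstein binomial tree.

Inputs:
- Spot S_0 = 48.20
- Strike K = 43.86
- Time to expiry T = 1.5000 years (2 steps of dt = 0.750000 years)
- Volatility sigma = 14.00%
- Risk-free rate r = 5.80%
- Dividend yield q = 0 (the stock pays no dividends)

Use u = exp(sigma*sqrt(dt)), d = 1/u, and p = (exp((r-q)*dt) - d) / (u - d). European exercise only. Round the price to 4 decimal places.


Answer: Price = V(0,0) = 0.6680

Derivation:
dt = T/N = 0.750000
u = exp(sigma*sqrt(dt)) = 1.128900; d = 1/u = 0.885818
p = (exp((r-q)*dt) - d) / (u - d) = 0.652628
Discount per step: exp(-r*dt) = 0.957433
Stock lattice S(k, i) with i counting down-moves:
  k=0: S(0,0) = 48.2000
  k=1: S(1,0) = 54.4130; S(1,1) = 42.6964
  k=2: S(2,0) = 61.4268; S(2,1) = 48.2000; S(2,2) = 37.8213
Terminal payoffs V(N, i) = max(K - S_T, 0):
  V(2,0) = 0.000000; V(2,1) = 0.000000; V(2,2) = 6.038720
Backward induction: V(k, i) = exp(-r*dt) * [p * V(k+1, i) + (1-p) * V(k+1, i+1)].
  V(1,0) = exp(-r*dt) * [p*0.000000 + (1-p)*0.000000] = 0.000000
  V(1,1) = exp(-r*dt) * [p*0.000000 + (1-p)*6.038720] = 2.008391
  V(0,0) = exp(-r*dt) * [p*0.000000 + (1-p)*2.008391] = 0.667962


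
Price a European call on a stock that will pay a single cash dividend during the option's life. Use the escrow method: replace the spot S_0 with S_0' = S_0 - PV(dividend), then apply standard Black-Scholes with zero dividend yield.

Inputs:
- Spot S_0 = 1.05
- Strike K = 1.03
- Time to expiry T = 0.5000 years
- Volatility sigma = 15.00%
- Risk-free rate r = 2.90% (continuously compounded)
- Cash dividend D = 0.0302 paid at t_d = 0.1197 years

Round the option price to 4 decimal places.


Answer: Price = 0.0454

Derivation:
PV(D) = D * exp(-r * t_d) = 0.0302 * 0.99653472 = 0.03009535
S_0' = S_0 - PV(D) = 1.0500 - 0.03009535 = 1.01990465
d1 = (ln(S_0'/K) + (r + sigma^2/2)*T) / (sigma*sqrt(T)) = 0.09687685
d2 = d1 - sigma*sqrt(T) = -0.00918917
exp(-rT) = 0.98560462
N(d1) = 0.53858790; N(d2) = 0.49633410
C = S_0' * N(d1) - K * exp(-rT) * N(d2) = 1.01990465 * 0.53858790 - 1.0300 * 0.98560462 * 0.49633410 = 0.0454


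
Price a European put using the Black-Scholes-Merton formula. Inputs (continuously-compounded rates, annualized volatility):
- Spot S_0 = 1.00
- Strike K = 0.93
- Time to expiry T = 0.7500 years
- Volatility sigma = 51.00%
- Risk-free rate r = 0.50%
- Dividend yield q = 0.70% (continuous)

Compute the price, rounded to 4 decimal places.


d1 = (ln(S/K) + (r - q + 0.5*sigma^2) * T) / (sigma * sqrt(T)) = 0.38174896
d2 = d1 - sigma * sqrt(T) = -0.05992399
exp(-rT) = 0.99625702; exp(-qT) = 0.99476376
P = K * exp(-rT) * N(-d2) - S_0 * exp(-qT) * N(-d1)
N(-d1) = 0.35132379; N(-d2) = 0.52389191
P = 0.9300 * 0.99625702 * 0.52389191 - 1.0000 * 0.99476376 * 0.35132379 = 0.1359

Answer: Price = 0.1359


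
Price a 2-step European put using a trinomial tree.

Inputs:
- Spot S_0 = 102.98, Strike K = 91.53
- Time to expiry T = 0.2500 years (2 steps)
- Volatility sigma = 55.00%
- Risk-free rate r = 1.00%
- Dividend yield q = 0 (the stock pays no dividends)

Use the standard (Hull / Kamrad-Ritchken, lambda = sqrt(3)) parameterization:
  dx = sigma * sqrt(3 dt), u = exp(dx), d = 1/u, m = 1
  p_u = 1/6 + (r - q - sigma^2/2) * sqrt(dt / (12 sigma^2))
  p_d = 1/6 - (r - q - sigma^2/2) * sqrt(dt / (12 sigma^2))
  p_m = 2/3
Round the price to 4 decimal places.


Answer: Price = V(0,0) = 6.0650

Derivation:
dt = T/N = 0.125000; dx = sigma*sqrt(3*dt) = 0.336805
u = exp(dx) = 1.400466; d = 1/u = 0.714048
p_u = 0.140455, p_m = 0.666667, p_d = 0.192878
Discount per step: exp(-r*dt) = 0.998751
Stock lattice S(k, j) with j the centered position index:
  k=0: S(0,+0) = 102.9800
  k=1: S(1,-1) = 73.5327; S(1,+0) = 102.9800; S(1,+1) = 144.2200
  k=2: S(2,-2) = 52.5059; S(2,-1) = 73.5327; S(2,+0) = 102.9800; S(2,+1) = 144.2200; S(2,+2) = 201.9751
Terminal payoffs V(N, j) = max(K - S_T, 0):
  V(2,-2) = 39.024123; V(2,-1) = 17.997318; V(2,+0) = 0.000000; V(2,+1) = 0.000000; V(2,+2) = 0.000000
Backward induction: V(k, j) = exp(-r*dt) * [p_u * V(k+1, j+1) + p_m * V(k+1, j) + p_d * V(k+1, j-1)]
  V(1,-1) = exp(-r*dt) * [p_u*0.000000 + p_m*17.997318 + p_d*39.024123] = 19.500718
  V(1,+0) = exp(-r*dt) * [p_u*0.000000 + p_m*0.000000 + p_d*17.997318] = 3.466952
  V(1,+1) = exp(-r*dt) * [p_u*0.000000 + p_m*0.000000 + p_d*0.000000] = 0.000000
  V(0,+0) = exp(-r*dt) * [p_u*0.000000 + p_m*3.466952 + p_d*19.500718] = 6.064976


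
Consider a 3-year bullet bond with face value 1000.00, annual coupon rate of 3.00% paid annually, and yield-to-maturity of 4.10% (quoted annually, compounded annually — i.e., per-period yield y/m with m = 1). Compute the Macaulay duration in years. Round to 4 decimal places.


Answer: Macaulay duration = 2.9120 years

Derivation:
Coupon per period c = face * coupon_rate / m = 30.000000
Periods per year m = 1; per-period yield y/m = 0.041000
Number of cashflows N = 3
Cashflows (t years, CF_t, discount factor 1/(1+y/m)^(m*t), PV):
  t = 1.0000: CF_t = 30.000000, DF = 0.960615, PV = 28.818444
  t = 2.0000: CF_t = 30.000000, DF = 0.922781, PV = 27.683423
  t = 3.0000: CF_t = 1030.000000, DF = 0.886437, PV = 913.029976
Price P = sum_t PV_t = 969.531843
Macaulay numerator sum_t t * PV_t:
  t * PV_t at t = 1.0000: 28.818444
  t * PV_t at t = 2.0000: 55.366847
  t * PV_t at t = 3.0000: 2739.089928
Macaulay duration D = (sum_t t * PV_t) / P = 2823.275218 / 969.531843 = 2.911998


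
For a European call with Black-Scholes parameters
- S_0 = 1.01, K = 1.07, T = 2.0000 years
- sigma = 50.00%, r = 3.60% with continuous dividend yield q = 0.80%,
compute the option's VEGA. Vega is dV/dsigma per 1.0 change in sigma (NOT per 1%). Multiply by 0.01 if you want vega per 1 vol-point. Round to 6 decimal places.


Answer: Vega = 0.527259

Derivation:
d1 = 0.3511374646; d2 = -0.3559693165
phi(d1) = 0.3750907461; exp(-qT) = 0.9841273201; exp(-rT) = 0.9305308958
Vega = S * exp(-qT) * phi(d1) * sqrt(T) = 1.0100 * 0.9841273201 * 0.3750907461 * 1.4142135624 = 0.527259


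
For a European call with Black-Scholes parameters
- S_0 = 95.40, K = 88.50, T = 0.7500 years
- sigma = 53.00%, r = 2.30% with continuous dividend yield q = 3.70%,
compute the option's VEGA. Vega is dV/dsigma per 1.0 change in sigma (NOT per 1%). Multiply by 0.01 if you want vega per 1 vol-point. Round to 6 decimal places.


d1 = 0.3701872461; d2 = -0.0888062179
phi(d1) = 0.3725225032; exp(-qT) = 0.9726314943; exp(-rT) = 0.9828979294
Vega = S * exp(-qT) * phi(d1) * sqrt(T) = 95.4000 * 0.9726314943 * 0.3725225032 * 0.8660254038 = 29.935040

Answer: Vega = 29.935040


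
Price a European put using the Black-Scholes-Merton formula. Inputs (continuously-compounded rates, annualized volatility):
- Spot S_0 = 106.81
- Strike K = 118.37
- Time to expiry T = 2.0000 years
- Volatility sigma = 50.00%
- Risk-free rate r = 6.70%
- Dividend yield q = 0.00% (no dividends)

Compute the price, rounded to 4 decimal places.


d1 = (ln(S/K) + (r - q + 0.5*sigma^2) * T) / (sigma * sqrt(T)) = 0.39772811
d2 = d1 - sigma * sqrt(T) = -0.30937867
exp(-rT) = 0.87459006; exp(-qT) = 1.00000000
P = K * exp(-rT) * N(-d2) - S_0 * exp(-qT) * N(-d1)
N(-d1) = 0.34541531; N(-d2) = 0.62148325
P = 118.3700 * 0.87459006 * 0.62148325 - 106.8100 * 1.00000000 * 0.34541531 = 27.4454

Answer: Price = 27.4454


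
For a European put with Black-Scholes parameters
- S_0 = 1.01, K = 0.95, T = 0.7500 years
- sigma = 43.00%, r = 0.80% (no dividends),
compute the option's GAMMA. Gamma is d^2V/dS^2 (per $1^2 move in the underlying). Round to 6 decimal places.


Answer: Gamma = 0.991697

Derivation:
d1 = 0.3667681369; d2 = -0.0056227868
phi(d1) = 0.3729921272; exp(-qT) = 1.0000000000; exp(-rT) = 0.9940179641
Gamma = exp(-qT) * phi(d1) / (S * sigma * sqrt(T)) = 1.0000000000 * 0.3729921272 / (1.0100 * 0.4300 * 0.8660254038) = 0.991697


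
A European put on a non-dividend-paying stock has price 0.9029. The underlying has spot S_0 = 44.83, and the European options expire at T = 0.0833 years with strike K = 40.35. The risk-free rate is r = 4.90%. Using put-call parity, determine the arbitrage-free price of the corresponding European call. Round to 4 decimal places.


Put-call parity: C - P = S_0 * exp(-qT) - K * exp(-rT).
S_0 * exp(-qT) = 44.8300 * 1.00000000 = 44.83000000
K * exp(-rT) = 40.3500 * 0.99592662 = 40.18563907
C = P + S*exp(-qT) - K*exp(-rT)
C = 0.9029 + 44.83000000 - 40.18563907 = 5.5473

Answer: Call price = 5.5473


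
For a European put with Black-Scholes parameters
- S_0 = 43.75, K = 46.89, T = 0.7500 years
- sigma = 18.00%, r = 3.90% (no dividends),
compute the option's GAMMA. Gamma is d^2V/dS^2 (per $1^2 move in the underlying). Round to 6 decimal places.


d1 = -0.1790608257; d2 = -0.3349453984
phi(d1) = 0.3925976736; exp(-qT) = 1.0000000000; exp(-rT) = 0.9711736407
Gamma = exp(-qT) * phi(d1) / (S * sigma * sqrt(T)) = 1.0000000000 * 0.3925976736 / (43.7500 * 0.1800 * 0.8660254038) = 0.057566

Answer: Gamma = 0.057566


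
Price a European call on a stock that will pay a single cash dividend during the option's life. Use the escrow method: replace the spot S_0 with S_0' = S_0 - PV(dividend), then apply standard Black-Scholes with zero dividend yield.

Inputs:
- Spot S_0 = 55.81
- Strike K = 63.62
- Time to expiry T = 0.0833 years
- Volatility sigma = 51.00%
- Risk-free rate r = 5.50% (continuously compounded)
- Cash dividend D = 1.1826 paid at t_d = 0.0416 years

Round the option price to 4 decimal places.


Answer: Price = 0.7148

Derivation:
PV(D) = D * exp(-r * t_d) = 1.1826 * 0.99771462 = 1.17989730
S_0' = S_0 - PV(D) = 55.8100 - 1.17989730 = 54.63010270
d1 = (ln(S_0'/K) + (r + sigma^2/2)*T) / (sigma*sqrt(T)) = -0.93025089
d2 = d1 - sigma*sqrt(T) = -1.07744576
exp(-rT) = 0.99542898
N(d1) = 0.17612060; N(d2) = 0.14064059
C = S_0' * N(d1) - K * exp(-rT) * N(d2) = 54.63010270 * 0.17612060 - 63.6200 * 0.99542898 * 0.14064059 = 0.7148


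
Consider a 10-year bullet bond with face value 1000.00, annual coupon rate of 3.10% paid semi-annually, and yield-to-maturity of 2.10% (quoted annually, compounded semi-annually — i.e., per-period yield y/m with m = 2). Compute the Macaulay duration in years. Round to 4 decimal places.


Coupon per period c = face * coupon_rate / m = 15.500000
Periods per year m = 2; per-period yield y/m = 0.010500
Number of cashflows N = 20
Cashflows (t years, CF_t, discount factor 1/(1+y/m)^(m*t), PV):
  t = 0.5000: CF_t = 15.500000, DF = 0.989609, PV = 15.338941
  t = 1.0000: CF_t = 15.500000, DF = 0.979326, PV = 15.179556
  t = 1.5000: CF_t = 15.500000, DF = 0.969150, PV = 15.021827
  t = 2.0000: CF_t = 15.500000, DF = 0.959080, PV = 14.865736
  t = 2.5000: CF_t = 15.500000, DF = 0.949114, PV = 14.711268
  t = 3.0000: CF_t = 15.500000, DF = 0.939252, PV = 14.558405
  t = 3.5000: CF_t = 15.500000, DF = 0.929492, PV = 14.407130
  t = 4.0000: CF_t = 15.500000, DF = 0.919834, PV = 14.257427
  t = 4.5000: CF_t = 15.500000, DF = 0.910276, PV = 14.109280
  t = 5.0000: CF_t = 15.500000, DF = 0.900818, PV = 13.962671
  t = 5.5000: CF_t = 15.500000, DF = 0.891457, PV = 13.817587
  t = 6.0000: CF_t = 15.500000, DF = 0.882194, PV = 13.674010
  t = 6.5000: CF_t = 15.500000, DF = 0.873027, PV = 13.531925
  t = 7.0000: CF_t = 15.500000, DF = 0.863956, PV = 13.391316
  t = 7.5000: CF_t = 15.500000, DF = 0.854979, PV = 13.252168
  t = 8.0000: CF_t = 15.500000, DF = 0.846095, PV = 13.114466
  t = 8.5000: CF_t = 15.500000, DF = 0.837303, PV = 12.978195
  t = 9.0000: CF_t = 15.500000, DF = 0.828603, PV = 12.843340
  t = 9.5000: CF_t = 15.500000, DF = 0.819993, PV = 12.709886
  t = 10.0000: CF_t = 1015.500000, DF = 0.811472, PV = 824.050013
Price P = sum_t PV_t = 1089.775146
Macaulay numerator sum_t t * PV_t:
  t * PV_t at t = 0.5000: 7.669471
  t * PV_t at t = 1.0000: 15.179556
  t * PV_t at t = 1.5000: 22.532740
  t * PV_t at t = 2.0000: 29.731473
  t * PV_t at t = 2.5000: 36.778170
  t * PV_t at t = 3.0000: 43.675214
  t * PV_t at t = 3.5000: 50.424955
  t * PV_t at t = 4.0000: 57.029708
  t * PV_t at t = 4.5000: 63.491758
  t * PV_t at t = 5.0000: 69.813357
  t * PV_t at t = 5.5000: 75.996727
  t * PV_t at t = 6.0000: 82.044058
  t * PV_t at t = 6.5000: 87.957509
  t * PV_t at t = 7.0000: 93.739210
  t * PV_t at t = 7.5000: 99.391259
  t * PV_t at t = 8.0000: 104.915728
  t * PV_t at t = 8.5000: 110.314657
  t * PV_t at t = 9.0000: 115.590059
  t * PV_t at t = 9.5000: 120.743918
  t * PV_t at t = 10.0000: 8240.500133
Macaulay duration D = (sum_t t * PV_t) / P = 9527.519661 / 1089.775146 = 8.742647

Answer: Macaulay duration = 8.7426 years


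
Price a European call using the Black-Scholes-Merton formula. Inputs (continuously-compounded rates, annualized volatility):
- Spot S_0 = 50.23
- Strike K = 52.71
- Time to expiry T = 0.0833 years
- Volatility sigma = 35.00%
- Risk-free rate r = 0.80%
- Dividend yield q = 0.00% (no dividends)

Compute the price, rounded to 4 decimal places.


d1 = (ln(S/K) + (r - q + 0.5*sigma^2) * T) / (sigma * sqrt(T)) = -0.41997477
d2 = d1 - sigma * sqrt(T) = -0.52099086
exp(-rT) = 0.99933382; exp(-qT) = 1.00000000
C = S_0 * exp(-qT) * N(d1) - K * exp(-rT) * N(d2)
N(d1) = 0.33725194; N(d2) = 0.30118657
C = 50.2300 * 1.00000000 * 0.33725194 - 52.7100 * 0.99933382 * 0.30118657 = 1.0752

Answer: Price = 1.0752


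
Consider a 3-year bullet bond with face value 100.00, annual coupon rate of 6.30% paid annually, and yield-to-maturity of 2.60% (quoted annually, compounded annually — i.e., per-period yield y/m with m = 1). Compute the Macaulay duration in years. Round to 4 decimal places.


Answer: Macaulay duration = 2.8348 years

Derivation:
Coupon per period c = face * coupon_rate / m = 6.300000
Periods per year m = 1; per-period yield y/m = 0.026000
Number of cashflows N = 3
Cashflows (t years, CF_t, discount factor 1/(1+y/m)^(m*t), PV):
  t = 1.0000: CF_t = 6.300000, DF = 0.974659, PV = 6.140351
  t = 2.0000: CF_t = 6.300000, DF = 0.949960, PV = 5.984747
  t = 3.0000: CF_t = 106.300000, DF = 0.925887, PV = 98.421773
Price P = sum_t PV_t = 110.546871
Macaulay numerator sum_t t * PV_t:
  t * PV_t at t = 1.0000: 6.140351
  t * PV_t at t = 2.0000: 11.969495
  t * PV_t at t = 3.0000: 295.265318
Macaulay duration D = (sum_t t * PV_t) / P = 313.375163 / 110.546871 = 2.834772


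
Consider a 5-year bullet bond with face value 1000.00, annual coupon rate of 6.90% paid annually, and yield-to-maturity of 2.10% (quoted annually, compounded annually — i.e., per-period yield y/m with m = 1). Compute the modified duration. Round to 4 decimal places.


Coupon per period c = face * coupon_rate / m = 69.000000
Periods per year m = 1; per-period yield y/m = 0.021000
Number of cashflows N = 5
Cashflows (t years, CF_t, discount factor 1/(1+y/m)^(m*t), PV):
  t = 1.0000: CF_t = 69.000000, DF = 0.979432, PV = 67.580803
  t = 2.0000: CF_t = 69.000000, DF = 0.959287, PV = 66.190796
  t = 3.0000: CF_t = 69.000000, DF = 0.939556, PV = 64.829379
  t = 4.0000: CF_t = 69.000000, DF = 0.920231, PV = 63.495964
  t = 5.0000: CF_t = 1069.000000, DF = 0.901304, PV = 963.493956
Price P = sum_t PV_t = 1225.590899
First compute Macaulay numerator sum_t t * PV_t:
  t * PV_t at t = 1.0000: 67.580803
  t * PV_t at t = 2.0000: 132.381593
  t * PV_t at t = 3.0000: 194.488138
  t * PV_t at t = 4.0000: 253.983857
  t * PV_t at t = 5.0000: 4817.469781
Macaulay duration D = 5465.904172 / 1225.590899 = 4.459811
Modified duration = D / (1 + y/m) = 4.459811 / (1 + 0.021000) = 4.368082

Answer: Modified duration = 4.3681


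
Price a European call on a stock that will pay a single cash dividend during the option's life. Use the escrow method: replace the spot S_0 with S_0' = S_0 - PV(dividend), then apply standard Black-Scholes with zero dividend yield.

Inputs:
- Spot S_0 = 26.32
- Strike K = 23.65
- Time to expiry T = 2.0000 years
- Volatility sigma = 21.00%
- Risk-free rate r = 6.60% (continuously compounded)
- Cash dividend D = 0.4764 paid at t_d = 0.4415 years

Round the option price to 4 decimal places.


PV(D) = D * exp(-r * t_d) = 0.4764 * 0.97128145 = 0.46271848
S_0' = S_0 - PV(D) = 26.3200 - 0.46271848 = 25.85728152
d1 = (ln(S_0'/K) + (r + sigma^2/2)*T) / (sigma*sqrt(T)) = 0.89340965
d2 = d1 - sigma*sqrt(T) = 0.59642480
exp(-rT) = 0.87634100
N(d1) = 0.81418108; N(d2) = 0.72455426
C = S_0' * N(d1) - K * exp(-rT) * N(d2) = 25.85728152 * 0.81418108 - 23.6500 * 0.87634100 * 0.72455426 = 6.0358

Answer: Price = 6.0358


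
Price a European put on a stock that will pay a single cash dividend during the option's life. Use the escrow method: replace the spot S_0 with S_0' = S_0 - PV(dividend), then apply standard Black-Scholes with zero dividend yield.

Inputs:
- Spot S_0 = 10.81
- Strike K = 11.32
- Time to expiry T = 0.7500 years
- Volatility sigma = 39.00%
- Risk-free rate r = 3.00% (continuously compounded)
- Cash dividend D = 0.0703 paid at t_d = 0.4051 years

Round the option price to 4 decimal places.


Answer: Price = 1.6319

Derivation:
PV(D) = D * exp(-r * t_d) = 0.0703 * 0.98792055 = 0.06945081
S_0' = S_0 - PV(D) = 10.8100 - 0.06945081 = 10.74054919
d1 = (ln(S_0'/K) + (r + sigma^2/2)*T) / (sigma*sqrt(T)) = 0.07991904
d2 = d1 - sigma*sqrt(T) = -0.25783086
exp(-rT) = 0.97775124
N(-d1) = 0.46815082; N(-d2) = 0.60173128
P = K * exp(-rT) * N(-d2) - S_0' * N(-d1) = 11.3200 * 0.97775124 * 0.60173128 - 10.74054919 * 0.46815082 = 1.6319


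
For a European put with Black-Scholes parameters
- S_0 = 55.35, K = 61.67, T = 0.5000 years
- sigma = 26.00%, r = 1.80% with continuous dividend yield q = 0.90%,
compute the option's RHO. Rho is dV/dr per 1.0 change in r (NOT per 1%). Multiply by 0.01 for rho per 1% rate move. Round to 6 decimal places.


d1 = -0.4716996736; d2 = -0.6555474367
phi(d1) = 0.3569395554; exp(-qT) = 0.9955101098; exp(-rT) = 0.9910403788
N(-d2) = 0.7439423224
Rho = -K*T*exp(-rT)*N(-d2) = -61.6700 * 0.5000 * 0.9910403788 * 0.7439423224 = -22.733933

Answer: Rho = -22.733933


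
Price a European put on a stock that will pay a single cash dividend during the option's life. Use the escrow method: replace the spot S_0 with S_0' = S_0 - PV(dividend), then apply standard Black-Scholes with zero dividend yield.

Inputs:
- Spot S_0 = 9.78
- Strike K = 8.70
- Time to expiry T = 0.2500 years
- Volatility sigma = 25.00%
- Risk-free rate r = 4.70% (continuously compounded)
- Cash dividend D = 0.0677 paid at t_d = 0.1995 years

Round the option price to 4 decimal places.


Answer: Price = 0.0997

Derivation:
PV(D) = D * exp(-r * t_d) = 0.0677 * 0.99066732 = 0.06706818
S_0' = S_0 - PV(D) = 9.7800 - 0.06706818 = 9.71293182
d1 = (ln(S_0'/K) + (r + sigma^2/2)*T) / (sigma*sqrt(T)) = 1.03758120
d2 = d1 - sigma*sqrt(T) = 0.91258120
exp(-rT) = 0.98831876
N(-d1) = 0.14973254; N(-d2) = 0.18073142
P = K * exp(-rT) * N(-d2) - S_0' * N(-d1) = 8.7000 * 0.98831876 * 0.18073142 - 9.71293182 * 0.14973254 = 0.0997


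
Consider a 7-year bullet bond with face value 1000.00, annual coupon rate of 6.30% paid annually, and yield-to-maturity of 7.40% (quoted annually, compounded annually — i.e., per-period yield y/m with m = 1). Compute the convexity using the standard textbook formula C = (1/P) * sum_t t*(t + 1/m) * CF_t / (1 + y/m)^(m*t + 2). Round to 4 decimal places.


Answer: Convexity = 37.9032

Derivation:
Coupon per period c = face * coupon_rate / m = 63.000000
Periods per year m = 1; per-period yield y/m = 0.074000
Number of cashflows N = 7
Cashflows (t years, CF_t, discount factor 1/(1+y/m)^(m*t), PV):
  t = 1.0000: CF_t = 63.000000, DF = 0.931099, PV = 58.659218
  t = 2.0000: CF_t = 63.000000, DF = 0.866945, PV = 54.617521
  t = 3.0000: CF_t = 63.000000, DF = 0.807211, PV = 50.854303
  t = 4.0000: CF_t = 63.000000, DF = 0.751593, PV = 47.350375
  t = 5.0000: CF_t = 63.000000, DF = 0.699808, PV = 44.087873
  t = 6.0000: CF_t = 63.000000, DF = 0.651590, PV = 41.050161
  t = 7.0000: CF_t = 1063.000000, DF = 0.606694, PV = 644.916213
Price P = sum_t PV_t = 941.535663
Convexity numerator sum_t t*(t + 1/m) * CF_t / (1+y/m)^(m*t + 2):
  t = 1.0000: term = 101.708606
  t = 2.0000: term = 284.102251
  t = 3.0000: term = 529.054471
  t = 4.0000: term = 821.003213
  t = 5.0000: term = 1146.652533
  t = 6.0000: term = 1494.705350
  t = 7.0000: term = 31309.977769
Convexity = (1/P) * sum = 35687.204192 / 941.535663 = 37.903189


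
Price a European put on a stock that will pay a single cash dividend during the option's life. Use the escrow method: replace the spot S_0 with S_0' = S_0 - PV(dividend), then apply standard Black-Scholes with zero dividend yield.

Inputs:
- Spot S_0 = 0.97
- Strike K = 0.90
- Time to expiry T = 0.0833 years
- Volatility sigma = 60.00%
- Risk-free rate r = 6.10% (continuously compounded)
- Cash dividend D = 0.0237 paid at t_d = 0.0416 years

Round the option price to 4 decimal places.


PV(D) = D * exp(-r * t_d) = 0.0237 * 0.99746562 = 0.02363994
S_0' = S_0 - PV(D) = 0.9700 - 0.02363994 = 0.94636006
d1 = (ln(S_0'/K) + (r + sigma^2/2)*T) / (sigma*sqrt(T)) = 0.40597953
d2 = d1 - sigma*sqrt(T) = 0.23280909
exp(-rT) = 0.99493159
N(-d1) = 0.34237882; N(-d2) = 0.40795483
P = K * exp(-rT) * N(-d2) - S_0' * N(-d1) = 0.9000 * 0.99493159 * 0.40795483 - 0.94636006 * 0.34237882 = 0.0413

Answer: Price = 0.0413
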